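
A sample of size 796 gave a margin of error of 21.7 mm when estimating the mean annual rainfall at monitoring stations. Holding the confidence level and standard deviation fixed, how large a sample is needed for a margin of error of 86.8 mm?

50

Margin of error scales as 1/√n, so n₂ = n₁·(E₁/E₂)².
n₂ = 796 × (21.7/86.8)² = 796 × 0.0625 = 49.75
Round up: n₂ = 50.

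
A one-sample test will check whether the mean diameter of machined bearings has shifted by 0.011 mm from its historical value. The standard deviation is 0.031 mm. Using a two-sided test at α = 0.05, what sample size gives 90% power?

84

For a one-sample z-test, n = ((z_{α/2} + z_β)·σ/δ)².
z_{α/2} = 1.960 (two-sided α = 0.05); z_β = 1.282 (power 90% → β = 0.1).
n = (3.242 × 0.031 / 0.011)² = 83.48
Round up: n = 84.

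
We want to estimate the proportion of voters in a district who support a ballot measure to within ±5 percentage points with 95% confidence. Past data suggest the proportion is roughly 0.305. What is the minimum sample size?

For a proportion with margin E = 0.05 at 95% confidence, z = 1.960.
n = p̂(1−p̂)(z/E)² = 0.305 × 0.695 × (1.960/0.05)² = 325.73
Round up: n = 326.

n = 326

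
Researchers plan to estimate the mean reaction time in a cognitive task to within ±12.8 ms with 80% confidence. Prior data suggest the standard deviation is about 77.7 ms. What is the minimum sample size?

For a mean, the margin of error is E = z·σ/√n, so n = (zσ/E)².
At 80% confidence, z = 1.282.
n = (1.282 × 77.7 / 12.8)² = 60.56
Round up: n = 61.

61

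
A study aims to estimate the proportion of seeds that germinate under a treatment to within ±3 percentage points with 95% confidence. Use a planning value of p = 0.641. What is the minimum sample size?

983

For a proportion with margin E = 0.03 at 95% confidence, z = 1.960.
n = p̂(1−p̂)(z/E)² = 0.641 × 0.359 × (1.960/0.03)² = 982.25
Round up: n = 983.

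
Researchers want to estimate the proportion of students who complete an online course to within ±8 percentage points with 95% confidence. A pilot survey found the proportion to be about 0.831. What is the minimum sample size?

For a proportion with margin E = 0.08 at 95% confidence, z = 1.960.
n = p̂(1−p̂)(z/E)² = 0.831 × 0.169 × (1.960/0.08)² = 84.30
Round up: n = 85.

n = 85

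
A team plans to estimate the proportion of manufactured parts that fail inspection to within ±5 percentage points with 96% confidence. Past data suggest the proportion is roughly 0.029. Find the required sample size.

For a proportion with margin E = 0.05 at 96% confidence, z = 2.054.
n = p̂(1−p̂)(z/E)² = 0.029 × 0.971 × (2.054/0.05)² = 47.52
Round up: n = 48.

48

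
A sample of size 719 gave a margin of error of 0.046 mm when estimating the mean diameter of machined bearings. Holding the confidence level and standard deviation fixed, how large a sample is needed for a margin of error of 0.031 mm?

Margin of error scales as 1/√n, so n₂ = n₁·(E₁/E₂)².
n₂ = 719 × (0.046/0.031)² = 719 × 2.202 = 1583.24
Round up: n₂ = 1584.

1584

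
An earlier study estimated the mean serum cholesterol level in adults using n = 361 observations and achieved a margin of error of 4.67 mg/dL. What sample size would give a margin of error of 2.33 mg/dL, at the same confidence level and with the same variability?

n = 1451

Margin of error scales as 1/√n, so n₂ = n₁·(E₁/E₂)².
n₂ = 361 × (4.67/2.33)² = 361 × 4.017 = 1450.14
Round up: n₂ = 1451.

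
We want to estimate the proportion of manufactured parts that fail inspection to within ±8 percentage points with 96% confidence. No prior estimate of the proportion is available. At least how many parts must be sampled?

For a proportion with margin E = 0.08 at 96% confidence, z = 2.054.
With no prior estimate, use p = 0.5, which maximizes p(1−p) at 0.25.
n = 0.25 × (z/E)² = 0.25 × (2.054/0.08)² = 164.80
Round up: n = 165.

165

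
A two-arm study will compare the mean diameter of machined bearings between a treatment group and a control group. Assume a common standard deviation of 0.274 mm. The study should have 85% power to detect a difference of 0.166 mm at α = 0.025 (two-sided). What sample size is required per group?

For two equal groups, n per group = 2·((z_{α/2} + z_β)·σ/δ)².
z_{α/2} = 2.241; z_β = 1.036 (power 85%).
n = 2 × (3.277 × 0.274 / 0.166)² = 2 × 29.26 = 58.52
Round up: n = 59 per group.

59 per group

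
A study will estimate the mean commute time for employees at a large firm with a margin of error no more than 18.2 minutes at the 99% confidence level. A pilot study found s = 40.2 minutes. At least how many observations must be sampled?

For a mean, the margin of error is E = z·σ/√n, so n = (zσ/E)².
At 99% confidence, z = 2.576.
n = (2.576 × 40.2 / 18.2)² = 32.37
Round up: n = 33.

33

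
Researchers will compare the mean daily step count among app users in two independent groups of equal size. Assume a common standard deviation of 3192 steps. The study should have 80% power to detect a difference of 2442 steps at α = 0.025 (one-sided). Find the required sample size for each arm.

27 per group

For two equal groups, n per group = 2·((z_α + z_β)·σ/δ)².
z_α = 1.960; z_β = 0.842 (power 80%).
n = 2 × (2.802 × 3192 / 2442)² = 2 × 13.41 = 26.82
Round up: n = 27 per group.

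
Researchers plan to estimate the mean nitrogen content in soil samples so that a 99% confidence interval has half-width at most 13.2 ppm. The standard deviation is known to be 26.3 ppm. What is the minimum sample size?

27

For a mean, the margin of error is E = z·σ/√n, so n = (zσ/E)².
At 99% confidence, z = 2.576.
n = (2.576 × 26.3 / 13.2)² = 26.34
Round up: n = 27.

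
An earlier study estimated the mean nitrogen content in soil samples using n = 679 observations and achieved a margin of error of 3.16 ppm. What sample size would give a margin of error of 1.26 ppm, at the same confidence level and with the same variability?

Margin of error scales as 1/√n, so n₂ = n₁·(E₁/E₂)².
n₂ = 679 × (3.16/1.26)² = 679 × 6.29 = 4270.91
Round up: n₂ = 4271.

4271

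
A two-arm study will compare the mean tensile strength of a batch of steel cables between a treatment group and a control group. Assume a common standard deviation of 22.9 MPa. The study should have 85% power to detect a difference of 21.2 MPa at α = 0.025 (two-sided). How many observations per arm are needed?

26 per group

For two equal groups, n per group = 2·((z_{α/2} + z_β)·σ/δ)².
z_{α/2} = 2.241; z_β = 1.036 (power 85%).
n = 2 × (3.277 × 22.9 / 21.2)² = 2 × 12.53 = 25.06
Round up: n = 26 per group.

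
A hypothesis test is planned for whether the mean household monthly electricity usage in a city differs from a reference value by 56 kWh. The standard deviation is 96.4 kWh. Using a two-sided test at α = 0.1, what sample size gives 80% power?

19

For a one-sample z-test, n = ((z_{α/2} + z_β)·σ/δ)².
z_{α/2} = 1.645 (two-sided α = 0.1); z_β = 0.842 (power 80% → β = 0.2).
n = (2.487 × 96.4 / 56)² = 18.33
Round up: n = 19.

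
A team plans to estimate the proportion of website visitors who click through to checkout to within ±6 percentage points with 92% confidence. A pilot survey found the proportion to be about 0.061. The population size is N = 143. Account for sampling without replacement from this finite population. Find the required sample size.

37

For a proportion with margin E = 0.06 at 92% confidence, z = 1.751.
n = p̂(1−p̂)(z/E)² = 0.061 × 0.939 × (1.751/0.06)² = 48.78 — call this n₀.
Finite-population correction with N = 143: n = n₀ / (1 + (n₀−1)/N) = 48.78 / 1.334 = 36.57
Round up: n = 37.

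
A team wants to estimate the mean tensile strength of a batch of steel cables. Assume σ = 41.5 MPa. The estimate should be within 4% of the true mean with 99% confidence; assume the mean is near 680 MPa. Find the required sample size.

For a mean, the margin of error is E = z·σ/√n, so n = (zσ/E)².
At 99% confidence, z = 2.576.
E = 4% of 680 = 27.2 MPa.
n = (2.576 × 41.5 / 27.2)² = 15.45
Round up: n = 16.

16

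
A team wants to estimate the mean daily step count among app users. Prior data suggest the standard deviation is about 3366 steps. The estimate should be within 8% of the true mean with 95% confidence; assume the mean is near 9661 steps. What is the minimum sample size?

73

For a mean, the margin of error is E = z·σ/√n, so n = (zσ/E)².
At 95% confidence, z = 1.960.
E = 8% of 9661 = 772.9 steps.
n = (1.960 × 3366 / 772.9)² = 72.86
Round up: n = 73.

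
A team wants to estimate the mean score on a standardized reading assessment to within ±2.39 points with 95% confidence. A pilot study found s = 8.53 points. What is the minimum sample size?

49

For a mean, the margin of error is E = z·σ/√n, so n = (zσ/E)².
At 95% confidence, z = 1.960.
n = (1.960 × 8.53 / 2.39)² = 48.93
Round up: n = 49.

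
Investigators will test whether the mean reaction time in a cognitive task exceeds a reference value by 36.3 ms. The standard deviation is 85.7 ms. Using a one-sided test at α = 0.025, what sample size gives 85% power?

For a one-sample z-test, n = ((z_α + z_β)·σ/δ)².
z_α = 1.960 (one-sided α = 0.025); z_β = 1.036 (power 85% → β = 0.15).
n = (2.996 × 85.7 / 36.3)² = 50.03
Round up: n = 51.

51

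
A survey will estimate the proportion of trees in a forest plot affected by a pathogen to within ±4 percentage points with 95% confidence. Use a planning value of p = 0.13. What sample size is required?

For a proportion with margin E = 0.04 at 95% confidence, z = 1.960.
n = p̂(1−p̂)(z/E)² = 0.13 × 0.87 × (1.960/0.04)² = 271.55
Round up: n = 272.

272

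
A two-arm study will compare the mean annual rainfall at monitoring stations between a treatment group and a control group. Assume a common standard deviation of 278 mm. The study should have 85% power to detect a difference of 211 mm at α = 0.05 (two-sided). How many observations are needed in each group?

For two equal groups, n per group = 2·((z_{α/2} + z_β)·σ/δ)².
z_{α/2} = 1.960; z_β = 1.036 (power 85%).
n = 2 × (2.996 × 278 / 211)² = 2 × 15.58 = 31.16
Round up: n = 32 per group.

32 per group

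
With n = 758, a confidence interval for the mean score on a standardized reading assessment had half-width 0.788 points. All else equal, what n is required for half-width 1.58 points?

189

Margin of error scales as 1/√n, so n₂ = n₁·(E₁/E₂)².
n₂ = 758 × (0.788/1.58)² = 758 × 0.2487 = 188.51
Round up: n₂ = 189.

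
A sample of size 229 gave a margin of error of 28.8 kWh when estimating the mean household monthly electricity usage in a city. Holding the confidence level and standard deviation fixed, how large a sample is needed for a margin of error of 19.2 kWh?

Margin of error scales as 1/√n, so n₂ = n₁·(E₁/E₂)².
n₂ = 229 × (28.8/19.2)² = 229 × 2.25 = 515.25
Round up: n₂ = 516.

516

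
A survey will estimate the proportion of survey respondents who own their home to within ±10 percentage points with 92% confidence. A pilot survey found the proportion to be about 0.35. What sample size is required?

For a proportion with margin E = 0.1 at 92% confidence, z = 1.751.
n = p̂(1−p̂)(z/E)² = 0.35 × 0.65 × (1.751/0.1)² = 69.75
Round up: n = 70.

n = 70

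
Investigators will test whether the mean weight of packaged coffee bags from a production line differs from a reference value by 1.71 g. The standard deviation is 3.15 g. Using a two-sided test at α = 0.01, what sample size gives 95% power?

n = 61

For a one-sample z-test, n = ((z_{α/2} + z_β)·σ/δ)².
z_{α/2} = 2.576 (two-sided α = 0.01); z_β = 1.645 (power 95% → β = 0.05).
n = (4.221 × 3.15 / 1.71)² = 60.46
Round up: n = 61.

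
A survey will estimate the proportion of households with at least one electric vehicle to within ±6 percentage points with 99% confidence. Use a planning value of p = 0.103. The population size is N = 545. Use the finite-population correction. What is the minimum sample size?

n = 130

For a proportion with margin E = 0.06 at 99% confidence, z = 2.576.
n = p̂(1−p̂)(z/E)² = 0.103 × 0.897 × (2.576/0.06)² = 170.30 — call this n₀.
Finite-population correction with N = 545: n = n₀ / (1 + (n₀−1)/N) = 170.30 / 1.311 = 129.90
Round up: n = 130.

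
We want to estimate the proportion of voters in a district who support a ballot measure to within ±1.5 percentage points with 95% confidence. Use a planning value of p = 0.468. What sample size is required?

For a proportion with margin E = 0.015 at 95% confidence, z = 1.960.
n = p̂(1−p̂)(z/E)² = 0.468 × 0.532 × (1.960/0.015)² = 4250.96
Round up: n = 4251.

n = 4251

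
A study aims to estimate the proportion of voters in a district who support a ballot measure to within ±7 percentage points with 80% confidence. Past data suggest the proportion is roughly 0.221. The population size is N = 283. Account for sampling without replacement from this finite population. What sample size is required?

For a proportion with margin E = 0.07 at 80% confidence, z = 1.282.
n = p̂(1−p̂)(z/E)² = 0.221 × 0.779 × (1.282/0.07)² = 57.74 — call this n₀.
Finite-population correction with N = 283: n = n₀ / (1 + (n₀−1)/N) = 57.74 / 1.2 = 48.12
Round up: n = 49.

n = 49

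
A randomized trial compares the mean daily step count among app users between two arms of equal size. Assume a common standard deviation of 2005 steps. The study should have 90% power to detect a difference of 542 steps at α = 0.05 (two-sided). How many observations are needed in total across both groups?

576 total

For two equal groups, n per group = 2·((z_{α/2} + z_β)·σ/δ)².
z_{α/2} = 1.960; z_β = 1.282 (power 90%).
n = 2 × (3.242 × 2005 / 542)² = 2 × 143.83 = 287.66
Round up: n = 288 per group.
Total across both groups: 2 × 288 = 576.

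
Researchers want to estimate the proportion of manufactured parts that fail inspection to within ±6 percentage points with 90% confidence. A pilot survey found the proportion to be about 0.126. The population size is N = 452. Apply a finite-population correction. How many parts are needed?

For a proportion with margin E = 0.06 at 90% confidence, z = 1.645.
n = p̂(1−p̂)(z/E)² = 0.126 × 0.874 × (1.645/0.06)² = 82.78 — call this n₀.
Finite-population correction with N = 452: n = n₀ / (1 + (n₀−1)/N) = 82.78 / 1.181 = 70.09
Round up: n = 71.

71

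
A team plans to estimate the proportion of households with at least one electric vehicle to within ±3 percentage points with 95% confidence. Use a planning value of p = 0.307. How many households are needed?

909

For a proportion with margin E = 0.03 at 95% confidence, z = 1.960.
n = p̂(1−p̂)(z/E)² = 0.307 × 0.693 × (1.960/0.03)² = 908.12
Round up: n = 909.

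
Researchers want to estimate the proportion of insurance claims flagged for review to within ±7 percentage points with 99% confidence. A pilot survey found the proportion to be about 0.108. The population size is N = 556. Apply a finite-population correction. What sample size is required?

For a proportion with margin E = 0.07 at 99% confidence, z = 2.576.
n = p̂(1−p̂)(z/E)² = 0.108 × 0.892 × (2.576/0.07)² = 130.46 — call this n₀.
Finite-population correction with N = 556: n = n₀ / (1 + (n₀−1)/N) = 130.46 / 1.233 = 105.81
Round up: n = 106.

106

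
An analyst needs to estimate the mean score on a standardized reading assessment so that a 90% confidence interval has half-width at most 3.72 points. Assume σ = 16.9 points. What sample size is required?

For a mean, the margin of error is E = z·σ/√n, so n = (zσ/E)².
At 90% confidence, z = 1.645.
n = (1.645 × 16.9 / 3.72)² = 55.85
Round up: n = 56.

56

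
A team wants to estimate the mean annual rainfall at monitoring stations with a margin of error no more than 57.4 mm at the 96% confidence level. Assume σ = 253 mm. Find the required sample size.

For a mean, the margin of error is E = z·σ/√n, so n = (zσ/E)².
At 96% confidence, z = 2.054.
n = (2.054 × 253 / 57.4)² = 81.96
Round up: n = 82.

82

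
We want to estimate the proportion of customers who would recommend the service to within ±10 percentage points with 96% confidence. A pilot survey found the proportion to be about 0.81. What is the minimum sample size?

65

For a proportion with margin E = 0.1 at 96% confidence, z = 2.054.
n = p̂(1−p̂)(z/E)² = 0.81 × 0.19 × (2.054/0.1)² = 64.93
Round up: n = 65.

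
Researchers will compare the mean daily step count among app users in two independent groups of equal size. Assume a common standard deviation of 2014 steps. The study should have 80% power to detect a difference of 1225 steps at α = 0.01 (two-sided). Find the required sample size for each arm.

64 per group

For two equal groups, n per group = 2·((z_{α/2} + z_β)·σ/δ)².
z_{α/2} = 2.576; z_β = 0.842 (power 80%).
n = 2 × (3.418 × 2014 / 1225)² = 2 × 31.58 = 63.16
Round up: n = 64 per group.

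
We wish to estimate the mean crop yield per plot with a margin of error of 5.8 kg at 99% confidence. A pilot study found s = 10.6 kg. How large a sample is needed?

For a mean, the margin of error is E = z·σ/√n, so n = (zσ/E)².
At 99% confidence, z = 2.576.
n = (2.576 × 10.6 / 5.8)² = 22.16
Round up: n = 23.

23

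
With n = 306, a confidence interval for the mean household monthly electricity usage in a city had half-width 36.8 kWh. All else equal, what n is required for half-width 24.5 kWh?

Margin of error scales as 1/√n, so n₂ = n₁·(E₁/E₂)².
n₂ = 306 × (36.8/24.5)² = 306 × 2.256 = 690.34
Round up: n₂ = 691.

n = 691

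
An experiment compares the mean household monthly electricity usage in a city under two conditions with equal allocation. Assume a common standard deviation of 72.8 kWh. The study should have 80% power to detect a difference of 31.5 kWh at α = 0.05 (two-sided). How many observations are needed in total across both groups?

168 total

For two equal groups, n per group = 2·((z_{α/2} + z_β)·σ/δ)².
z_{α/2} = 1.960; z_β = 0.842 (power 80%).
n = 2 × (2.802 × 72.8 / 31.5)² = 2 × 41.94 = 83.88
Round up: n = 84 per group.
Total across both groups: 2 × 84 = 168.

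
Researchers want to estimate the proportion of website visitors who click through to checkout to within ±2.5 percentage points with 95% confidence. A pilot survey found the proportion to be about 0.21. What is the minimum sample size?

1020

For a proportion with margin E = 0.025 at 95% confidence, z = 1.960.
n = p̂(1−p̂)(z/E)² = 0.21 × 0.79 × (1.960/0.025)² = 1019.71
Round up: n = 1020.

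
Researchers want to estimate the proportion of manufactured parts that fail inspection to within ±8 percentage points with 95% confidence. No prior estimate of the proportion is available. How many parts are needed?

For a proportion with margin E = 0.08 at 95% confidence, z = 1.960.
With no prior estimate, use p = 0.5, which maximizes p(1−p) at 0.25.
n = 0.25 × (z/E)² = 0.25 × (1.960/0.08)² = 150.06
Round up: n = 151.

n = 151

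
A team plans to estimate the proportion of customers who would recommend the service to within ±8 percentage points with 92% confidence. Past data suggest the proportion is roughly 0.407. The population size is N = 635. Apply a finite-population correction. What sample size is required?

For a proportion with margin E = 0.08 at 92% confidence, z = 1.751.
n = p̂(1−p̂)(z/E)² = 0.407 × 0.593 × (1.751/0.08)² = 115.62 — call this n₀.
Finite-population correction with N = 635: n = n₀ / (1 + (n₀−1)/N) = 115.62 / 1.181 = 97.90
Round up: n = 98.

n = 98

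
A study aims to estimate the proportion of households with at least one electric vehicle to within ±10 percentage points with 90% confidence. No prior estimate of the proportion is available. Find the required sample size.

For a proportion with margin E = 0.1 at 90% confidence, z = 1.645.
With no prior estimate, use p = 0.5, which maximizes p(1−p) at 0.25.
n = 0.25 × (z/E)² = 0.25 × (1.645/0.1)² = 67.65
Round up: n = 68.

68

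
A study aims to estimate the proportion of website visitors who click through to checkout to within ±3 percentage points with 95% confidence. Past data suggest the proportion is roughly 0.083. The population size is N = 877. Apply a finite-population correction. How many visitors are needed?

n = 238

For a proportion with margin E = 0.03 at 95% confidence, z = 1.960.
n = p̂(1−p̂)(z/E)² = 0.083 × 0.917 × (1.960/0.03)² = 324.88 — call this n₀.
Finite-population correction with N = 877: n = n₀ / (1 + (n₀−1)/N) = 324.88 / 1.369 = 237.31
Round up: n = 238.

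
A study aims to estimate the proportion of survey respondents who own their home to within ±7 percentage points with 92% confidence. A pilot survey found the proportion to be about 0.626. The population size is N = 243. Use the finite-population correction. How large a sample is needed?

92

For a proportion with margin E = 0.07 at 92% confidence, z = 1.751.
n = p̂(1−p̂)(z/E)² = 0.626 × 0.374 × (1.751/0.07)² = 146.49 — call this n₀.
Finite-population correction with N = 243: n = n₀ / (1 + (n₀−1)/N) = 146.49 / 1.599 = 91.61
Round up: n = 92.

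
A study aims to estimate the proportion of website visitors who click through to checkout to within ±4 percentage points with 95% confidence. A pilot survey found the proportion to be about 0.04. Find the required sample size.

For a proportion with margin E = 0.04 at 95% confidence, z = 1.960.
n = p̂(1−p̂)(z/E)² = 0.04 × 0.96 × (1.960/0.04)² = 92.20
Round up: n = 93.

93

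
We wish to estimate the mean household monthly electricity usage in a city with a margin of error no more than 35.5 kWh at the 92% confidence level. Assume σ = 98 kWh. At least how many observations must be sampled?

24

For a mean, the margin of error is E = z·σ/√n, so n = (zσ/E)².
At 92% confidence, z = 1.751.
n = (1.751 × 98 / 35.5)² = 23.37
Round up: n = 24.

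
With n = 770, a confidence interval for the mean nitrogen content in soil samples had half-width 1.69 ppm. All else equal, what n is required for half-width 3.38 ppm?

Margin of error scales as 1/√n, so n₂ = n₁·(E₁/E₂)².
n₂ = 770 × (1.69/3.38)² = 770 × 0.25 = 192.50
Round up: n₂ = 193.

193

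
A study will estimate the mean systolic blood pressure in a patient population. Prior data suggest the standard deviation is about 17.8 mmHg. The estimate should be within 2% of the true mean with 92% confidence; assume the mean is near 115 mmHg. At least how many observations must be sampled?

For a mean, the margin of error is E = z·σ/√n, so n = (zσ/E)².
At 92% confidence, z = 1.751.
E = 2% of 115 = 2.3 mmHg.
n = (1.751 × 17.8 / 2.3)² = 183.64
Round up: n = 184.

184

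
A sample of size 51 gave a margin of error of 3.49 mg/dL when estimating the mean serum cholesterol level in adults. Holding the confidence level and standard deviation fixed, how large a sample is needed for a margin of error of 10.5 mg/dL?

6

Margin of error scales as 1/√n, so n₂ = n₁·(E₁/E₂)².
n₂ = 51 × (3.49/10.5)² = 51 × 0.1105 = 5.64
Round up: n₂ = 6.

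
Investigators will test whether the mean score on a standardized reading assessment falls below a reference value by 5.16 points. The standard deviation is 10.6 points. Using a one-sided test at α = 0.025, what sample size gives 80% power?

n = 34

For a one-sample z-test, n = ((z_α + z_β)·σ/δ)².
z_α = 1.960 (one-sided α = 0.025); z_β = 0.842 (power 80% → β = 0.2).
n = (2.802 × 10.6 / 5.16)² = 33.13
Round up: n = 34.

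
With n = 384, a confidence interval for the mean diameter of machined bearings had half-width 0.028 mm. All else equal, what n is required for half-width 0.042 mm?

171

Margin of error scales as 1/√n, so n₂ = n₁·(E₁/E₂)².
n₂ = 384 × (0.028/0.042)² = 384 × 0.4444 = 170.65
Round up: n₂ = 171.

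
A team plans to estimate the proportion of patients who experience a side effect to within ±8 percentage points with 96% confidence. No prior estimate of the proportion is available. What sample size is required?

n = 165

For a proportion with margin E = 0.08 at 96% confidence, z = 2.054.
With no prior estimate, use p = 0.5, which maximizes p(1−p) at 0.25.
n = 0.25 × (z/E)² = 0.25 × (2.054/0.08)² = 164.80
Round up: n = 165.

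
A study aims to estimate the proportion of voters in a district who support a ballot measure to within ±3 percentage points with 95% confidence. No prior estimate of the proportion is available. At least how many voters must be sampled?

For a proportion with margin E = 0.03 at 95% confidence, z = 1.960.
With no prior estimate, use p = 0.5, which maximizes p(1−p) at 0.25.
n = 0.25 × (z/E)² = 0.25 × (1.960/0.03)² = 1067.11
Round up: n = 1068.

1068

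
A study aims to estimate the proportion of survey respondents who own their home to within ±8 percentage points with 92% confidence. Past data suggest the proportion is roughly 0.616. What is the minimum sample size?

114

For a proportion with margin E = 0.08 at 92% confidence, z = 1.751.
n = p̂(1−p̂)(z/E)² = 0.616 × 0.384 × (1.751/0.08)² = 113.32
Round up: n = 114.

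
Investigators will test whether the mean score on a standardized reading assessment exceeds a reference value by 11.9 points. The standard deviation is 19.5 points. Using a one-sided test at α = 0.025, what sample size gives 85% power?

For a one-sample z-test, n = ((z_α + z_β)·σ/δ)².
z_α = 1.960 (one-sided α = 0.025); z_β = 1.036 (power 85% → β = 0.15).
n = (2.996 × 19.5 / 11.9)² = 24.10
Round up: n = 25.

n = 25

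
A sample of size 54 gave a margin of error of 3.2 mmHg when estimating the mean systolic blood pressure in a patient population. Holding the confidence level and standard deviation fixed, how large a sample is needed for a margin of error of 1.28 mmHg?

338

Margin of error scales as 1/√n, so n₂ = n₁·(E₁/E₂)².
n₂ = 54 × (3.2/1.28)² = 54 × 6.25 = 337.50
Round up: n₂ = 338.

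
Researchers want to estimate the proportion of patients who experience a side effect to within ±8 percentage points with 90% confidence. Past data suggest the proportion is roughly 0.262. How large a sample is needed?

n = 82

For a proportion with margin E = 0.08 at 90% confidence, z = 1.645.
n = p̂(1−p̂)(z/E)² = 0.262 × 0.738 × (1.645/0.08)² = 81.75
Round up: n = 82.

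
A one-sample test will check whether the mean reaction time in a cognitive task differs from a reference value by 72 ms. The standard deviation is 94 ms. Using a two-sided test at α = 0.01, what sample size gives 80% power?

20

For a one-sample z-test, n = ((z_{α/2} + z_β)·σ/δ)².
z_{α/2} = 2.576 (two-sided α = 0.01); z_β = 0.842 (power 80% → β = 0.2).
n = (3.418 × 94 / 72)² = 19.91
Round up: n = 20.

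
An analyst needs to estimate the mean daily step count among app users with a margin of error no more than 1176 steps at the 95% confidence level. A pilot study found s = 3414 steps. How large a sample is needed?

33

For a mean, the margin of error is E = z·σ/√n, so n = (zσ/E)².
At 95% confidence, z = 1.960.
n = (1.960 × 3414 / 1176)² = 32.38
Round up: n = 33.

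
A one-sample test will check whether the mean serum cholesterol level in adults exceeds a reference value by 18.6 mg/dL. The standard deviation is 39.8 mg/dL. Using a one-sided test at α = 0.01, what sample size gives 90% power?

For a one-sample z-test, n = ((z_α + z_β)·σ/δ)².
z_α = 2.326 (one-sided α = 0.01); z_β = 1.282 (power 90% → β = 0.1).
n = (3.608 × 39.8 / 18.6)² = 59.60
Round up: n = 60.

60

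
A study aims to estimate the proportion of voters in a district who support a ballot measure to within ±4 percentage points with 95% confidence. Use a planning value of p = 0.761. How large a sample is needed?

For a proportion with margin E = 0.04 at 95% confidence, z = 1.960.
n = p̂(1−p̂)(z/E)² = 0.761 × 0.239 × (1.960/0.04)² = 436.69
Round up: n = 437.

437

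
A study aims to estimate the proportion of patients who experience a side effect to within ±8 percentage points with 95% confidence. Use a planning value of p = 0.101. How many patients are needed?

55

For a proportion with margin E = 0.08 at 95% confidence, z = 1.960.
n = p̂(1−p̂)(z/E)² = 0.101 × 0.899 × (1.960/0.08)² = 54.50
Round up: n = 55.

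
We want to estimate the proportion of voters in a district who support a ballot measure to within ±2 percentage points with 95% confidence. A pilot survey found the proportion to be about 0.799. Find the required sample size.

1543

For a proportion with margin E = 0.02 at 95% confidence, z = 1.960.
n = p̂(1−p̂)(z/E)² = 0.799 × 0.201 × (1.960/0.02)² = 1542.39
Round up: n = 1543.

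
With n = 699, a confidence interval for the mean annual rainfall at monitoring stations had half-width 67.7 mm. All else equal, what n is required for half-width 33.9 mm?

2788

Margin of error scales as 1/√n, so n₂ = n₁·(E₁/E₂)².
n₂ = 699 × (67.7/33.9)² = 699 × 3.988 = 2787.61
Round up: n₂ = 2788.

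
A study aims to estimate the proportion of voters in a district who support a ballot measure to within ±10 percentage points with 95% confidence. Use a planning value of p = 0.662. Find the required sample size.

For a proportion with margin E = 0.1 at 95% confidence, z = 1.960.
n = p̂(1−p̂)(z/E)² = 0.662 × 0.338 × (1.960/0.1)² = 85.96
Round up: n = 86.

86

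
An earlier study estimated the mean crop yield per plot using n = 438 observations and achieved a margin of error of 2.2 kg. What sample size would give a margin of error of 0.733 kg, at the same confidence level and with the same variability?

Margin of error scales as 1/√n, so n₂ = n₁·(E₁/E₂)².
n₂ = 438 × (2.2/0.733)² = 438 × 9.008 = 3945.50
Round up: n₂ = 3946.

n = 3946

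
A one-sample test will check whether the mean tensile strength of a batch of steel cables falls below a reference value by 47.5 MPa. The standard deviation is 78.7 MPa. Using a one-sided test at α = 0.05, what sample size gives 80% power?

For a one-sample z-test, n = ((z_α + z_β)·σ/δ)².
z_α = 1.645 (one-sided α = 0.05); z_β = 0.842 (power 80% → β = 0.2).
n = (2.487 × 78.7 / 47.5)² = 16.98
Round up: n = 17.

17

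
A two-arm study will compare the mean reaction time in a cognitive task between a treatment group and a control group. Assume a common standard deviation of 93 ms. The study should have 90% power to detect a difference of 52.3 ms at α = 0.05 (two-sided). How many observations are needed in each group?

For two equal groups, n per group = 2·((z_{α/2} + z_β)·σ/δ)².
z_{α/2} = 1.960; z_β = 1.282 (power 90%).
n = 2 × (3.242 × 93 / 52.3)² = 2 × 33.23 = 66.46
Round up: n = 67 per group.

67 per group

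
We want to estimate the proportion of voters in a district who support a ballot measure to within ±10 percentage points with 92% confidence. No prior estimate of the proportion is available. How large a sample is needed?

77

For a proportion with margin E = 0.1 at 92% confidence, z = 1.751.
With no prior estimate, use p = 0.5, which maximizes p(1−p) at 0.25.
n = 0.25 × (z/E)² = 0.25 × (1.751/0.1)² = 76.65
Round up: n = 77.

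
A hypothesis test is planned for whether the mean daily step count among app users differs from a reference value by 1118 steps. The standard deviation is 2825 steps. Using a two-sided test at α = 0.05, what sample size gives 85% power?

58

For a one-sample z-test, n = ((z_{α/2} + z_β)·σ/δ)².
z_{α/2} = 1.960 (two-sided α = 0.05); z_β = 1.036 (power 85% → β = 0.15).
n = (2.996 × 2825 / 1118)² = 57.31
Round up: n = 58.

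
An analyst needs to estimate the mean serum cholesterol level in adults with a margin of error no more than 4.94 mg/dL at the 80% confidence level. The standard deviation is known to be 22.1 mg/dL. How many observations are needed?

33

For a mean, the margin of error is E = z·σ/√n, so n = (zσ/E)².
At 80% confidence, z = 1.282.
n = (1.282 × 22.1 / 4.94)² = 32.89
Round up: n = 33.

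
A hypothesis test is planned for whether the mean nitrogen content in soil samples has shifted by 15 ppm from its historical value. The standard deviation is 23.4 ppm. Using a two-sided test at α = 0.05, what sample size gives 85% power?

22

For a one-sample z-test, n = ((z_{α/2} + z_β)·σ/δ)².
z_{α/2} = 1.960 (two-sided α = 0.05); z_β = 1.036 (power 85% → β = 0.15).
n = (2.996 × 23.4 / 15)² = 21.84
Round up: n = 22.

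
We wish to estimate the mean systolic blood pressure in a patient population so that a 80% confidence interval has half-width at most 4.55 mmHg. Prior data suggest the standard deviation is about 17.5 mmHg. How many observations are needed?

25

For a mean, the margin of error is E = z·σ/√n, so n = (zσ/E)².
At 80% confidence, z = 1.282.
n = (1.282 × 17.5 / 4.55)² = 24.31
Round up: n = 25.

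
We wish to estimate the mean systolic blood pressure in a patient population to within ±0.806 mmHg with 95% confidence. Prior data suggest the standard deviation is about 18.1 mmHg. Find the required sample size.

1938

For a mean, the margin of error is E = z·σ/√n, so n = (zσ/E)².
At 95% confidence, z = 1.960.
n = (1.960 × 18.1 / 0.806)² = 1937.31
Round up: n = 1938.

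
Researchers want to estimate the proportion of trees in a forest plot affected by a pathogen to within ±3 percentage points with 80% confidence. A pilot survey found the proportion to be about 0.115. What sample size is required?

n = 186

For a proportion with margin E = 0.03 at 80% confidence, z = 1.282.
n = p̂(1−p̂)(z/E)² = 0.115 × 0.885 × (1.282/0.03)² = 185.86
Round up: n = 186.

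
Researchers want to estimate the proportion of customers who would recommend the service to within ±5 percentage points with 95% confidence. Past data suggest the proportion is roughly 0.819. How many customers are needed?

228

For a proportion with margin E = 0.05 at 95% confidence, z = 1.960.
n = p̂(1−p̂)(z/E)² = 0.819 × 0.181 × (1.960/0.05)² = 227.79
Round up: n = 228.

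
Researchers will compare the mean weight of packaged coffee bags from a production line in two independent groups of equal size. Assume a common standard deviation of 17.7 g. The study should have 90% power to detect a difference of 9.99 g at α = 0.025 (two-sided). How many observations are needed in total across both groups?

156 total

For two equal groups, n per group = 2·((z_{α/2} + z_β)·σ/δ)².
z_{α/2} = 2.241; z_β = 1.282 (power 90%).
n = 2 × (3.523 × 17.7 / 9.99)² = 2 × 38.96 = 77.92
Round up: n = 78 per group.
Total across both groups: 2 × 78 = 156.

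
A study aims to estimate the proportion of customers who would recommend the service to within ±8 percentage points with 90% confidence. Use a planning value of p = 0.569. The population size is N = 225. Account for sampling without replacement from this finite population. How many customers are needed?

72

For a proportion with margin E = 0.08 at 90% confidence, z = 1.645.
n = p̂(1−p̂)(z/E)² = 0.569 × 0.431 × (1.645/0.08)² = 103.69 — call this n₀.
Finite-population correction with N = 225: n = n₀ / (1 + (n₀−1)/N) = 103.69 / 1.456 = 71.22
Round up: n = 72.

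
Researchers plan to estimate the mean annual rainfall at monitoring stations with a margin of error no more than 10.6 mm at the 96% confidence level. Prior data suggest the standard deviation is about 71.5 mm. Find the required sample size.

For a mean, the margin of error is E = z·σ/√n, so n = (zσ/E)².
At 96% confidence, z = 2.054.
n = (2.054 × 71.5 / 10.6)² = 191.96
Round up: n = 192.

192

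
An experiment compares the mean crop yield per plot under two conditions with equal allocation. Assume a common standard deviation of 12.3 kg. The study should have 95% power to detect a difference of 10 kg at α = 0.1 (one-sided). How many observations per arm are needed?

26 per group

For two equal groups, n per group = 2·((z_α + z_β)·σ/δ)².
z_α = 1.282; z_β = 1.645 (power 95%).
n = 2 × (2.927 × 12.3 / 10)² = 2 × 12.96 = 25.92
Round up: n = 26 per group.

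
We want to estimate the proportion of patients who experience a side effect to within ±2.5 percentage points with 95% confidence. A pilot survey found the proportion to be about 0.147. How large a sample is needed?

For a proportion with margin E = 0.025 at 95% confidence, z = 1.960.
n = p̂(1−p̂)(z/E)² = 0.147 × 0.853 × (1.960/0.025)² = 770.72
Round up: n = 771.

n = 771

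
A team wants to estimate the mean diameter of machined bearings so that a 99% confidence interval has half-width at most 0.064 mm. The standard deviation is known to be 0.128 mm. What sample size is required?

27

For a mean, the margin of error is E = z·σ/√n, so n = (zσ/E)².
At 99% confidence, z = 2.576.
n = (2.576 × 0.128 / 0.064)² = 26.54
Round up: n = 27.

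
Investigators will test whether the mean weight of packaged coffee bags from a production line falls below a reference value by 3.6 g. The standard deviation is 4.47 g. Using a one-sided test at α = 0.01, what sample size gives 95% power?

For a one-sample z-test, n = ((z_α + z_β)·σ/δ)².
z_α = 2.326 (one-sided α = 0.01); z_β = 1.645 (power 95% → β = 0.05).
n = (3.971 × 4.47 / 3.6)² = 24.31
Round up: n = 25.

n = 25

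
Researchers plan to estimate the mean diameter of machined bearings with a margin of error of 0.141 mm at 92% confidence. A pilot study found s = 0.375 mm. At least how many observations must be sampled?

For a mean, the margin of error is E = z·σ/√n, so n = (zσ/E)².
At 92% confidence, z = 1.751.
n = (1.751 × 0.375 / 0.141)² = 21.69
Round up: n = 22.

22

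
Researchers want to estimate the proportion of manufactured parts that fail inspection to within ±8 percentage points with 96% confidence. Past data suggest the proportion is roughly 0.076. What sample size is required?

n = 47

For a proportion with margin E = 0.08 at 96% confidence, z = 2.054.
n = p̂(1−p̂)(z/E)² = 0.076 × 0.924 × (2.054/0.08)² = 46.29
Round up: n = 47.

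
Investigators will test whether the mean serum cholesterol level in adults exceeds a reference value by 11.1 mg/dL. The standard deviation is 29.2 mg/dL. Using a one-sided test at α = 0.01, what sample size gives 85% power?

For a one-sample z-test, n = ((z_α + z_β)·σ/δ)².
z_α = 2.326 (one-sided α = 0.01); z_β = 1.036 (power 85% → β = 0.15).
n = (3.362 × 29.2 / 11.1)² = 78.22
Round up: n = 79.

79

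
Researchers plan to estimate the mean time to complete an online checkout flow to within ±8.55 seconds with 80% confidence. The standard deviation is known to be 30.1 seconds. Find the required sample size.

For a mean, the margin of error is E = z·σ/√n, so n = (zσ/E)².
At 80% confidence, z = 1.282.
n = (1.282 × 30.1 / 8.55)² = 20.37
Round up: n = 21.

21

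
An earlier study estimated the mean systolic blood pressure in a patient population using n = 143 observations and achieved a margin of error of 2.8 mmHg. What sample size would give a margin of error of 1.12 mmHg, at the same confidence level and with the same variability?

n = 894

Margin of error scales as 1/√n, so n₂ = n₁·(E₁/E₂)².
n₂ = 143 × (2.8/1.12)² = 143 × 6.25 = 893.75
Round up: n₂ = 894.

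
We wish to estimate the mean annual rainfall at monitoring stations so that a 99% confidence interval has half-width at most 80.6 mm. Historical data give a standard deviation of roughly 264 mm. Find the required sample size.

72

For a mean, the margin of error is E = z·σ/√n, so n = (zσ/E)².
At 99% confidence, z = 2.576.
n = (2.576 × 264 / 80.6)² = 71.19
Round up: n = 72.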